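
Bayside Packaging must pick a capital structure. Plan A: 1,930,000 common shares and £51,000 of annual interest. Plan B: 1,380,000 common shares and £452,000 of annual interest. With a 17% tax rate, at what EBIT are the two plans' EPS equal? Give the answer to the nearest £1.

At indifference, (EBIT − 51,000)(1 − t)/1,930,000 = (EBIT − 452,000)(1 − t)/1,380,000.
The (1 − t) factor cancels: (EBIT − 51,000) × 1,380,000 = (EBIT − 452,000) × 1,930,000.
EBIT × (1,930,000 − 1,380,000) = 452,000 × 1,930,000 − 51,000 × 1,380,000 = 801,980,000,000, so EBIT = 801,980,000,000 ÷ 550,000 = 1,458,145.45.

£1,458,145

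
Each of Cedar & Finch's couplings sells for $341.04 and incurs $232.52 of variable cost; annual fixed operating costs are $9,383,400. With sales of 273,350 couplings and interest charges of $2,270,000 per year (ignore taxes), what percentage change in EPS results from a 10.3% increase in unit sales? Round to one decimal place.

Contribution at this volume is 273,350 × $108.52 = $29,663,942.00.
EBIT = $29,663,942.00 − $9,383,400 = $20,280,542.00.
Interest = $2,270,000.00, so EBIT − I = $18,010,542.00.
Degree of combined leverage = contribution ÷ (EBIT − I) = $29,663,942.00 ÷ $18,010,542.00 = 1.6470.
EPS therefore changes by 1.6470 × (+10.3%) = +17.0%.

+17.0%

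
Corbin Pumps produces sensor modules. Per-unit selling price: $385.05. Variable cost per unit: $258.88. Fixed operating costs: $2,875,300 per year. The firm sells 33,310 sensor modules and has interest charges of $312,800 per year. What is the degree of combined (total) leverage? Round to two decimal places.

4.14

Contribution at this volume is 33,310 × $126.17 = $4,202,722.70.
Subtracting fixed costs: EBIT = $4,202,722.70 − $2,875,300 = $1,327,422.70. Interest = $312,800.00.
DOL = $4,202,722.70 ÷ $1,327,422.70 = 3.1661; DFL = $1,327,422.70 ÷ $1,014,622.70 = 1.3083.
DCL = DOL × DFL = 3.1661 × 1.3083 = 4.1422.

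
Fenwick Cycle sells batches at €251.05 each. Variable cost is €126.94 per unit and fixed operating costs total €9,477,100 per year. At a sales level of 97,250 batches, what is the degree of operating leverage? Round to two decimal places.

At 97,250 units, contribution = 97,250 × €124.11 = €12,069,697.50.
EBIT = €12,069,697.50 − €9,477,100 = €2,592,597.50.
DOL = contribution ÷ EBIT = €12,069,697.50 ÷ €2,592,597.50 = 4.6554.

4.66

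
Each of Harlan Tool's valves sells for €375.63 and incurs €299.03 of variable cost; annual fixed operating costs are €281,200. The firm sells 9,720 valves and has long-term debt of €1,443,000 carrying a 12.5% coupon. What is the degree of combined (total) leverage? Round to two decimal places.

2.63

Total contribution margin = 9,720 × €76.60 = €744,552.00.
EBIT = €744,552.00 − €281,200 = €463,352.00. Interest = €180,375.00.
DOL = €744,552.00 ÷ €463,352.00 = 1.6069; DFL = €463,352.00 ÷ €282,977.00 = 1.6374.
Combined leverage = 1.6069 × 1.6374 = 2.6311.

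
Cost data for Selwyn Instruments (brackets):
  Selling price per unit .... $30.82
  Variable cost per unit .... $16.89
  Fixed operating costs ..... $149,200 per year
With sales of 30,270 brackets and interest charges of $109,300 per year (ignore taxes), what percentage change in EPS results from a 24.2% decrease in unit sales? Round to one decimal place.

-62.5%

Contribution at this volume is 30,270 × $13.93 = $421,661.10.
Subtracting fixed costs: EBIT = $421,661.10 − $149,200 = $272,461.10.
Interest = $109,300.00, so EBIT − I = $163,161.10.
Degree of combined leverage = contribution ÷ (EBIT − I) = $421,661.10 ÷ $163,161.10 = 2.5843.
EPS therefore changes by 2.5843 × (-24.2%) = -62.5%.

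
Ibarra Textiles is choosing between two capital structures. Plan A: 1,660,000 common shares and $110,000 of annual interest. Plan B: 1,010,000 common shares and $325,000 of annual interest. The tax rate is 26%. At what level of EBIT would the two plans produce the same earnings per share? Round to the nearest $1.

Set EPS_A = EPS_B: (EBIT − $110,000)(1 − 0.26) ÷ 1,660,000 = (EBIT − $325,000)(1 − 0.26) ÷ 1,010,000.
The (1 − t) factor cancels: (EBIT − 110,000) × 1,010,000 = (EBIT − 325,000) × 1,660,000.
EBIT × (1,660,000 − 1,010,000) = 325,000 × 1,660,000 − 110,000 × 1,010,000 = 428,400,000,000, so EBIT = 428,400,000,000 ÷ 650,000 = 659,076.92.

$659,077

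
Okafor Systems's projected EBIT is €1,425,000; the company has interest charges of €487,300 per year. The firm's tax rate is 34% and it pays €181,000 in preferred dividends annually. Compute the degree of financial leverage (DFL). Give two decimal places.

Interest = €487,300.00.
Preferred dividends grossed up pre-tax: €181,000 / (1 − 0.34) = €274,242.42.
DFL = EBIT ÷ [EBIT − I − D_p/(1−t)] = €1,425,000 ÷ [€1,425,000 − €487,300.00 − €274,242.42] = €1,425,000 ÷ €663,457.58 = 2.1478.

2.15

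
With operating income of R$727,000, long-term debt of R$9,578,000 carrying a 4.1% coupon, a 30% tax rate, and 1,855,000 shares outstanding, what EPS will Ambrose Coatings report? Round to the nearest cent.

Interest = R$392,698.00, so EBT = R$727,000 − R$392,698.00 = R$334,302.00.
After tax at 30%: net income = R$334,302.00 × 0.70 = R$234,011.40.
Per share: R$234,011.40 / 1,855,000 shares = R$0.13.

R$0.13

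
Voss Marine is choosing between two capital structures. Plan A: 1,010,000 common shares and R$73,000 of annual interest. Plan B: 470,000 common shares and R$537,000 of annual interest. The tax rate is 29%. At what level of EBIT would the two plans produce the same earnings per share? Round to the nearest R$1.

R$940,852

Set EPS_A = EPS_B: (EBIT − R$73,000)(1 − 0.29) ÷ 1,010,000 = (EBIT − R$537,000)(1 − 0.29) ÷ 470,000.
The (1 − t) factor cancels: (EBIT − 73,000) × 470,000 = (EBIT − 537,000) × 1,010,000.
Solving, EBIT = (537,000·1,010,000 − 73,000·470,000) / (1,010,000 − 470,000) = 508,060,000,000 / 540,000 = 940,851.85.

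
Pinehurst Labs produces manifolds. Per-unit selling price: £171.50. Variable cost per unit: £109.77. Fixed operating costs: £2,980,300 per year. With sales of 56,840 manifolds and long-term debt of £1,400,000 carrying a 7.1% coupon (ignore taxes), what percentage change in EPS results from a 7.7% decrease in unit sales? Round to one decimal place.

-63.0%

Contribution at this volume is 56,840 × £61.73 = £3,508,733.20.
Subtracting fixed costs: EBIT = £3,508,733.20 − £2,980,300 = £528,433.20.
Interest = £99,400.00, so EBIT − I = £429,033.20.
DCL = total CM / (EBIT − I) = £3,508,733.20 / £429,033.20 = 8.1782.
%ΔEPS = DCL × %ΔSales = 8.1782 × -7.7% = -63.0%.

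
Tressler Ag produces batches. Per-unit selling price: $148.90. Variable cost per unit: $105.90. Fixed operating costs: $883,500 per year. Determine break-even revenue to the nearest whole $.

$3,059,376

CM per unit = $148.90 − $105.90 = $43.00; CM ratio = $43.00 / $148.90 = 0.2888.
Break-even revenue = fixed costs × price ÷ CM = $883,500 × $148.90 ÷ $43.00 = $3,059,376.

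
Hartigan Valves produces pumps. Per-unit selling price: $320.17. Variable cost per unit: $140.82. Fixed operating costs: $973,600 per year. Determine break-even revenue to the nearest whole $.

$1,738,040

Contribution margin per unit = $320.17 − $140.82 = $179.35, a CM ratio of $179.35 ÷ $320.17 = 0.5602.
Break-even sales = FC ÷ CM ratio = $973,600 × $320.17 / $179.35 = $1,738,040.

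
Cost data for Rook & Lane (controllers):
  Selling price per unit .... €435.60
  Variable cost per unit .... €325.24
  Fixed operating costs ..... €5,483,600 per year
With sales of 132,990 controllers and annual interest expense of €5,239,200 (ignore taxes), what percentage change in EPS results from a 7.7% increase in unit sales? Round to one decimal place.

+28.6%

Contribution at this volume is 132,990 × €110.36 = €14,676,776.40.
Operating income = contribution − fixed costs = €14,676,776.40 − €5,483,600 = €9,193,176.40.
Interest = €5,239,200.00, so EBIT − I = €3,953,976.40.
Degree of combined leverage = contribution ÷ (EBIT − I) = €14,676,776.40 ÷ €3,953,976.40 = 3.7119.
EPS therefore changes by 3.7119 × (+7.7%) = +28.6%.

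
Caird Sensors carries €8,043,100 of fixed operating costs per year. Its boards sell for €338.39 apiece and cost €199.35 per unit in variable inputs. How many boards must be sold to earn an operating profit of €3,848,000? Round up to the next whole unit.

85,523 boards

Each unit contributes €338.39 − €199.35 = €139.04.
Need Q such that Q × €139.04 − €8,043,100 = €3,848,000, i.e. Q = €11,891,100 / €139.04 = 85,522.87 → 85,523.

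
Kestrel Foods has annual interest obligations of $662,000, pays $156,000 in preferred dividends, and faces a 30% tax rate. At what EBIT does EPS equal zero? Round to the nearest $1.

Preferred dividends are paid after tax, so their pre-tax equivalent is $156,000 ÷ (1 − 0.30) = $222,857.14.
Financial break-even EBIT = interest + D_p ÷ (1 − t) = $662,000 + $222,857.14 = $884,857.14.

$884,857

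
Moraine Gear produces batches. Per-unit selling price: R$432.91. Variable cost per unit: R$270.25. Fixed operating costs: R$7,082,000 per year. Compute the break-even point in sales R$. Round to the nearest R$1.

CM per unit = R$432.91 − R$270.25 = R$162.66; CM ratio = R$162.66 / R$432.91 = 0.3757.
Break-even sales = FC ÷ CM ratio = R$7,082,000 × R$432.91 / R$162.66 = R$18,848,325.

R$18,848,325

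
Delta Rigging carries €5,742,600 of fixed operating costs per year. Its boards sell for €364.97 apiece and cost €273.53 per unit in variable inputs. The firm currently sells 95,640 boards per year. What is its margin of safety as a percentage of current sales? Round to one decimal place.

Each unit contributes €364.97 − €273.53 = €91.44. Break-even units = €5,742,600 ÷ €91.44 = 62,801.84; break-even revenue = 62,801.84 × €364.97 = €22,920,786.55.
Actual sales revenue = 95,640 × €364.97 = €34,905,730.80.
Margin of safety = (€34,905,730.80 − €22,920,786.55) ÷ €34,905,730.80 = 34.3%.

34.3%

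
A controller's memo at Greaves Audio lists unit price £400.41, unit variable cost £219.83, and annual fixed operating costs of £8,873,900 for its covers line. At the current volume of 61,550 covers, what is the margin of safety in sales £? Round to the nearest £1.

Unit CM = price − variable cost = £400.41 − £219.83 = £180.58. Break-even units = £8,873,900 ÷ £180.58 = 49,141.10; break-even revenue = 49,141.10 × £400.41 = £19,676,588.21.
Actual sales revenue = 61,550 × £400.41 = £24,645,235.50.
Margin of safety = £24,645,235.50 − £19,676,588.21 = £4,968,647.

£4,968,647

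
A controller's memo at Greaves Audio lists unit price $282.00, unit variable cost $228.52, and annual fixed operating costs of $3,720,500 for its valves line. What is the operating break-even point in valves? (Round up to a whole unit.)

Contribution margin per unit = $282.00 − $228.52 = $53.48.
Break-even Q = $3,720,500 / $53.48 = 69,568.06 → 69,569 valves.

69,569 valves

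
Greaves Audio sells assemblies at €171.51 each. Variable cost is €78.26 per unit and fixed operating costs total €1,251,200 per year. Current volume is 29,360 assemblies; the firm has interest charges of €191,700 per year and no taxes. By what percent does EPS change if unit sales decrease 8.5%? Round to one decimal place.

Total contribution margin = 29,360 × €93.25 = €2,737,820.00.
Subtracting fixed costs: EBIT = €2,737,820.00 − €1,251,200 = €1,486,620.00.
After interest of €191,700.00, pre-tax earnings = €1,294,920.00.
DCL = total CM / (EBIT − I) = €2,737,820.00 / €1,294,920.00 = 2.1143.
EPS therefore changes by 2.1143 × (-8.5%) = -18.0%.

-18.0%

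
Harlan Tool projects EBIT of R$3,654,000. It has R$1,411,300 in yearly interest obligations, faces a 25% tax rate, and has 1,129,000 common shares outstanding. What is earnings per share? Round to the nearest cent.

R$1.49

Pre-tax income = R$3,654,000 − R$1,411,300.00 = R$2,242,700.00.
Net income = R$2,242,700.00 × (1 − 0.25) = R$1,682,025.00.
EPS = R$1,682,025.00 ÷ 1,129,000 = R$1.49.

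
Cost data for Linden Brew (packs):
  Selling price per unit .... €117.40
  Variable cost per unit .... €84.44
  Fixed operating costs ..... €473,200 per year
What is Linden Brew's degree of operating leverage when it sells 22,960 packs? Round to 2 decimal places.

Contribution at this volume is 22,960 × €32.96 = €756,761.60.
EBIT = €756,761.60 − €473,200 = €283,561.60.
DOL = contribution ÷ EBIT = €756,761.60 ÷ €283,561.60 = 2.6688.

2.67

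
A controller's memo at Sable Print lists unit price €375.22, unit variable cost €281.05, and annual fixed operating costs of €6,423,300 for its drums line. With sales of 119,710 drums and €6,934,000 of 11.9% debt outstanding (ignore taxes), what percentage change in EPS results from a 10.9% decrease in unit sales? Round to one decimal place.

-30.5%

Total contribution margin = 119,710 × €94.17 = €11,273,090.70.
Operating income = contribution − fixed costs = €11,273,090.70 − €6,423,300 = €4,849,790.70.
Interest = €825,146.00, so EBIT − I = €4,024,644.70.
Degree of combined leverage = contribution ÷ (EBIT − I) = €11,273,090.70 ÷ €4,024,644.70 = 2.8010.
EPS therefore changes by 2.8010 × (-10.9%) = -30.5%.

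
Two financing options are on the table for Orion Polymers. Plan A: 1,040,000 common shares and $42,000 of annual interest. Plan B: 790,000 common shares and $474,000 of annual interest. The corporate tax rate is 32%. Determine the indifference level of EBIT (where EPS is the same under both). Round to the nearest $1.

At indifference, (EBIT − 42,000)(1 − t)/1,040,000 = (EBIT − 474,000)(1 − t)/790,000.
The (1 − t) factor cancels: (EBIT − 42,000) × 790,000 = (EBIT − 474,000) × 1,040,000.
EBIT × (1,040,000 − 790,000) = 474,000 × 1,040,000 − 42,000 × 790,000 = 459,780,000,000, so EBIT = 459,780,000,000 ÷ 250,000 = 1,839,120.00.

$1,839,120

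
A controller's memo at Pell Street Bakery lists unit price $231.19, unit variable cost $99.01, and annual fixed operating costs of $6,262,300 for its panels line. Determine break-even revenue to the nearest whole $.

Contribution margin per unit = $231.19 − $99.01 = $132.18, a CM ratio of $132.18 ÷ $231.19 = 0.5717.
Break-even sales = FC ÷ CM ratio = $6,262,300 × $231.19 / $132.18 = $10,953,103.

$10,953,103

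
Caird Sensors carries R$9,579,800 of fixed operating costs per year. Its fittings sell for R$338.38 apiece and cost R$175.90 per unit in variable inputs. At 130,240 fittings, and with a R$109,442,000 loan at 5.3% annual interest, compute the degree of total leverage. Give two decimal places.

3.66

At 130,240 units, contribution = 130,240 × R$162.48 = R$21,161,395.20.
Operating income = contribution − fixed costs = R$21,161,395.20 − R$9,579,800 = R$11,581,595.20. Interest = R$5,800,426.00, so EBIT − I = R$5,781,169.20.
DCL = contribution ÷ (EBIT − I) = R$21,161,395.20 ÷ R$5,781,169.20 = 3.6604.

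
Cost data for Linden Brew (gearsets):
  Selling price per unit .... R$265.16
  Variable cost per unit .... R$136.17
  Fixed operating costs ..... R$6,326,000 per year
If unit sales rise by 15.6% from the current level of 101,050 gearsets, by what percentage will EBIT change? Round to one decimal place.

+30.3%

At 101,050 units, contribution = 101,050 × R$128.99 = R$13,034,439.50.
Subtracting fixed costs: EBIT = R$13,034,439.50 − R$6,326,000 = R$6,708,439.50.
Degree of operating leverage = R$13,034,439.50 / R$6,708,439.50 = 1.9430.
Operating income changes by 1.9430 × +15.6% = +30.3%.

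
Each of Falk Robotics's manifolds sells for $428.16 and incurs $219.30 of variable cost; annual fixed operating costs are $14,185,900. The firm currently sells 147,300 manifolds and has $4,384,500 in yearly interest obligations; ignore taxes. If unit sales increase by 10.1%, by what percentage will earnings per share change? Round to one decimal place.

+25.5%

Total contribution margin = 147,300 × $208.86 = $30,765,078.00.
Subtracting fixed costs: EBIT = $30,765,078.00 − $14,185,900 = $16,579,178.00.
After interest of $4,384,500.00, pre-tax earnings = $12,194,678.00.
DCL = total CM / (EBIT − I) = $30,765,078.00 / $12,194,678.00 = 2.5228.
EPS therefore changes by 2.5228 × (+10.1%) = +25.5%.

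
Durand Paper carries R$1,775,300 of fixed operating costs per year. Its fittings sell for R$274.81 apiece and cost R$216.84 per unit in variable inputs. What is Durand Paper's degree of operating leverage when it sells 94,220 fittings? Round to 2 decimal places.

1.48

Total contribution margin = 94,220 × R$57.97 = R$5,461,933.40.
Subtracting fixed costs: EBIT = R$5,461,933.40 − R$1,775,300 = R$3,686,633.40.
DOL = contribution ÷ EBIT = R$5,461,933.40 ÷ R$3,686,633.40 = 1.4816.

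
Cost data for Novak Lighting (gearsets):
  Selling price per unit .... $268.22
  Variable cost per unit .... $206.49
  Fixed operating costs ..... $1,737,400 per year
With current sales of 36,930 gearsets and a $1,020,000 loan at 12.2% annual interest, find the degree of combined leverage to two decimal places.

Contribution at this volume is 36,930 × $61.73 = $2,279,688.90.
Operating income = contribution − fixed costs = $2,279,688.90 − $1,737,400 = $542,288.90. Interest = $124,440.00, so EBIT − I = $417,848.90.
Degree of total leverage = total CM / (EBIT − interest) = $2,279,688.90 / $417,848.90 = 5.4558.

5.46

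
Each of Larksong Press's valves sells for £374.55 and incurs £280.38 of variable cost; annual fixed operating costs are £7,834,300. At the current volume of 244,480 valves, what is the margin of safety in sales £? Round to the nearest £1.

£60,409,985

Contribution margin per unit = £374.55 − £280.38 = £94.17. Break-even units = £7,834,300 ÷ £94.17 = 83,193.16; break-even revenue = 83,193.16 × £374.55 = £31,159,998.57.
Current sales = 244,480 × £374.55 = £91,569,984.00.
Margin of safety = £91,569,984.00 − £31,159,998.57 = £60,409,985.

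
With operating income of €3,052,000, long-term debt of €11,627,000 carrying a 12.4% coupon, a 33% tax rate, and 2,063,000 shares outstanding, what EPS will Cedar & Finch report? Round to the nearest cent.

Pre-tax income = €3,052,000 − €1,441,748.00 = €1,610,252.00.
After tax at 33%: net income = €1,610,252.00 × 0.67 = €1,078,868.84.
Per share: €1,078,868.84 / 2,063,000 shares = €0.52.

€0.52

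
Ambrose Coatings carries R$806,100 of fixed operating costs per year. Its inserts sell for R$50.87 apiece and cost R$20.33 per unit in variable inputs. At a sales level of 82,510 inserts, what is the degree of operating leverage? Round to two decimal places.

At 82,510 units, contribution = 82,510 × R$30.54 = R$2,519,855.40.
EBIT = R$2,519,855.40 − R$806,100 = R$1,713,755.40.
DOL = contribution ÷ EBIT = R$2,519,855.40 ÷ R$1,713,755.40 = 1.4704.

1.47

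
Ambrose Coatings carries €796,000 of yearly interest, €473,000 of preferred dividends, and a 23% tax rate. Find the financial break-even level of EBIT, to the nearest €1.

€1,410,286

Preferred dividends are paid after tax, so their pre-tax equivalent is €473,000 ÷ (1 − 0.23) = €614,285.71.
Financial break-even EBIT = interest + D_p ÷ (1 − t) = €796,000 + €614,285.71 = €1,410,285.71.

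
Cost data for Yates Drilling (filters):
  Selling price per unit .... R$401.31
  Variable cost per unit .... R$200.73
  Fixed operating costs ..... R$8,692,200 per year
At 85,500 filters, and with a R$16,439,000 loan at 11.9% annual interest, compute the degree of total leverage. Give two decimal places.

2.64

Total contribution margin = 85,500 × R$200.58 = R$17,149,590.00.
Subtracting fixed costs: EBIT = R$17,149,590.00 − R$8,692,200 = R$8,457,390.00. Interest = R$1,956,241.00.
DOL = R$17,149,590.00 ÷ R$8,457,390.00 = 2.0278; DFL = R$8,457,390.00 ÷ R$6,501,149.00 = 1.3009.
DCL = DOL × DFL = 2.0278 × 1.3009 = 2.6380.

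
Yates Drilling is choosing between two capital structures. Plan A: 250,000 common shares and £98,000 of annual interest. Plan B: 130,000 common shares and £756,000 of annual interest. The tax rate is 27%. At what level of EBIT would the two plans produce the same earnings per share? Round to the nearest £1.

At indifference, (EBIT − 98,000)(1 − t)/250,000 = (EBIT − 756,000)(1 − t)/130,000.
The (1 − t) factor cancels: (EBIT − 98,000) × 130,000 = (EBIT − 756,000) × 250,000.
Solving, EBIT = (756,000·250,000 − 98,000·130,000) / (250,000 − 130,000) = 176,260,000,000 / 120,000 = 1,468,833.33.

£1,468,833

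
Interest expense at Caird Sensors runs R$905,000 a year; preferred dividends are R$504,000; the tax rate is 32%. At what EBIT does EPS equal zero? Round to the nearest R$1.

Preferred dividends are paid after tax, so their pre-tax equivalent is R$504,000 ÷ (1 − 0.32) = R$741,176.47.
Financial break-even EBIT = interest + D_p ÷ (1 − t) = R$905,000 + R$741,176.47 = R$1,646,176.47.

R$1,646,176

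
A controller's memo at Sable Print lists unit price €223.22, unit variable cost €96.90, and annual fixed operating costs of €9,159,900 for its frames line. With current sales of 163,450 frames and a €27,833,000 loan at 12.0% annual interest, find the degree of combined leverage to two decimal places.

2.53

At 163,450 units, contribution = 163,450 × €126.32 = €20,647,004.00.
EBIT = €20,647,004.00 − €9,159,900 = €11,487,104.00. Interest = €3,339,960.00, so EBIT − I = €8,147,144.00.
Degree of total leverage = total CM / (EBIT − interest) = €20,647,004.00 / €8,147,144.00 = 2.5343.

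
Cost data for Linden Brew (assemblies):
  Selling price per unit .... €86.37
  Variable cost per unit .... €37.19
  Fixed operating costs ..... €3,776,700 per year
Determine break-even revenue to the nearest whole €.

€6,632,647

Contribution margin per unit = €86.37 − €37.19 = €49.18, a CM ratio of €49.18 ÷ €86.37 = 0.5694.
Break-even sales = FC ÷ CM ratio = €3,776,700 × €86.37 / €49.18 = €6,632,647.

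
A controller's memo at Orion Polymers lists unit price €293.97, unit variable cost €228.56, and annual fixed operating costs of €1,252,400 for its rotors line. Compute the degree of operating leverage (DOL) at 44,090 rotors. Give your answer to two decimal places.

1.77

Contribution at this volume is 44,090 × €65.41 = €2,883,926.90.
Operating income = contribution − fixed costs = €2,883,926.90 − €1,252,400 = €1,631,526.90.
DOL = contribution ÷ EBIT = €2,883,926.90 ÷ €1,631,526.90 = 1.7676.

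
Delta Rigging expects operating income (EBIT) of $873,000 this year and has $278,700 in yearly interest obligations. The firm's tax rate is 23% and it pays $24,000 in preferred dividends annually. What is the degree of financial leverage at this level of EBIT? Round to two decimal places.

Annual interest charges come to $278,700.00.
Pre-tax preferred-dividend burden = $24,000 ÷ (1 − 0.23) = $31,168.83.
DFL = EBIT ÷ [EBIT − I − D_p/(1−t)] = $873,000 ÷ [$873,000 − $278,700.00 − $31,168.83] = $873,000 ÷ $563,131.17 = 1.5503.

1.55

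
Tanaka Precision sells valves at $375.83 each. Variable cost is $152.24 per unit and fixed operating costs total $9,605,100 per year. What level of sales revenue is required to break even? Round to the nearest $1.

CM per unit = $375.83 − $152.24 = $223.59; CM ratio = $223.59 / $375.83 = 0.5949.
Break-even sales = FC ÷ CM ratio = $9,605,100 × $375.83 / $223.59 = $16,145,108.

$16,145,108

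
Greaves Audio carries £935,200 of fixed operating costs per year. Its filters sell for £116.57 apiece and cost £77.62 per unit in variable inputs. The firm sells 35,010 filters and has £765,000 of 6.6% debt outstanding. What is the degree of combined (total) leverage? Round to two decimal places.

Total contribution margin = 35,010 × £38.95 = £1,363,639.50.
EBIT = £1,363,639.50 − £935,200 = £428,439.50. Interest = £50,490.00, so EBIT − I = £377,949.50.
DCL = contribution ÷ (EBIT − I) = £1,363,639.50 ÷ £377,949.50 = 3.6080.

3.61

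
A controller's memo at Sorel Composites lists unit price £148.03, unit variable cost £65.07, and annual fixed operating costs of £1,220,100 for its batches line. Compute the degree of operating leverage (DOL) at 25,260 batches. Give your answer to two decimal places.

Contribution at this volume is 25,260 × £82.96 = £2,095,569.60.
EBIT = £2,095,569.60 − £1,220,100 = £875,469.60.
So DOL = total CM / EBIT = £2,095,569.60 / £875,469.60 = 2.3937.

2.39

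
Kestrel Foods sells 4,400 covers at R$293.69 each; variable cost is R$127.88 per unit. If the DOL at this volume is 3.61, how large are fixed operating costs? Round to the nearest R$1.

R$527,469

At 4,400 units, contribution = 4,400 × R$165.81 = R$729,564.00.
DOL = contribution / EBIT, so EBIT = R$729,564.00 / 3.61 = R$202,095.29.
Fixed costs = CM − EBIT = R$729,564.00 − R$202,095.29 = R$527,469.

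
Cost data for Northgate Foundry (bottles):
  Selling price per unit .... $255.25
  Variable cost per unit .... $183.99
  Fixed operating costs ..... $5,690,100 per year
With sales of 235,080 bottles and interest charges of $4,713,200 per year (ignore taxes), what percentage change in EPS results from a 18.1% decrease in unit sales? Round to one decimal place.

At 235,080 units, contribution = 235,080 × $71.26 = $16,751,800.80.
Subtracting fixed costs: EBIT = $16,751,800.80 − $5,690,100 = $11,061,700.80.
Interest = $4,713,200.00, so EBIT − I = $6,348,500.80.
DCL = total CM / (EBIT − I) = $16,751,800.80 / $6,348,500.80 = 2.6387.
EPS therefore changes by 2.6387 × (-18.1%) = -47.8%.

-47.8%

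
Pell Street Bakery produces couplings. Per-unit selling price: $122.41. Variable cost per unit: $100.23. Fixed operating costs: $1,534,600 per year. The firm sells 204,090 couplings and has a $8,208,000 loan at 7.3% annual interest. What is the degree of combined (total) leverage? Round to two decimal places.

1.89

Total contribution margin = 204,090 × $22.18 = $4,526,716.20.
Subtracting fixed costs: EBIT = $4,526,716.20 − $1,534,600 = $2,992,116.20. Interest = $599,184.00, so EBIT − I = $2,392,932.20.
Degree of total leverage = total CM / (EBIT − interest) = $4,526,716.20 / $2,392,932.20 = 1.8917.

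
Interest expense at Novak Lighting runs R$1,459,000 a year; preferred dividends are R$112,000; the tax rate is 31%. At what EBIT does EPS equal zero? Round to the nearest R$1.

Preferred dividends are paid after tax, so their pre-tax equivalent is R$112,000 ÷ (1 − 0.31) = R$162,318.84.
EPS = 0 when EBIT covers interest plus the pre-tax preferred burden: R$1,459,000 + R$162,318.84 = R$1,621,318.84.

R$1,621,319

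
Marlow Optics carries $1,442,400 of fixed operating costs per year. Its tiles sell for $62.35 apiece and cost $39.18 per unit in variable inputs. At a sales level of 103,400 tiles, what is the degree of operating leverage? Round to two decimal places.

At 103,400 units, contribution = 103,400 × $23.17 = $2,395,778.00.
Subtracting fixed costs: EBIT = $2,395,778.00 − $1,442,400 = $953,378.00.
DOL = contribution ÷ EBIT = $2,395,778.00 ÷ $953,378.00 = 2.5129.

2.51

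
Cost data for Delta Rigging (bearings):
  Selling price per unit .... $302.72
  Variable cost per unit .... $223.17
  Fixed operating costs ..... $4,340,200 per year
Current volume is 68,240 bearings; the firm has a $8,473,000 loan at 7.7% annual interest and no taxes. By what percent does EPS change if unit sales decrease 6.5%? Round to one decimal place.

Contribution at this volume is 68,240 × $79.55 = $5,428,492.00.
Operating income = contribution − fixed costs = $5,428,492.00 − $4,340,200 = $1,088,292.00.
Interest = $652,421.00, so EBIT − I = $435,871.00.
Degree of combined leverage = contribution ÷ (EBIT − I) = $5,428,492.00 ÷ $435,871.00 = 12.4544.
EPS therefore changes by 12.4544 × (-6.5%) = -81.0%.

-81.0%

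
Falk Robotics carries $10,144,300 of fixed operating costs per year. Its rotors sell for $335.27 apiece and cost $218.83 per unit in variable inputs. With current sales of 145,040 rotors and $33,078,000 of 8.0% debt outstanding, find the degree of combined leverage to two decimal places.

4.12

At 145,040 units, contribution = 145,040 × $116.44 = $16,888,457.60.
EBIT = $16,888,457.60 − $10,144,300 = $6,744,157.60. Interest = $2,646,240.00, so EBIT − I = $4,097,917.60.
Degree of total leverage = total CM / (EBIT − interest) = $16,888,457.60 / $4,097,917.60 = 4.1212.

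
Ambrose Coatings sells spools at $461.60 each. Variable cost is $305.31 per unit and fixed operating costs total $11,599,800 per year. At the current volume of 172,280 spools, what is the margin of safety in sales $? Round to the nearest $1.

Contribution margin per unit = $461.60 − $305.31 = $156.29. Break-even units = $11,599,800 ÷ $156.29 = 74,219.72; break-even revenue = 74,219.72 × $461.60 = $34,259,822.64.
Actual sales revenue = 172,280 × $461.60 = $79,524,448.00.
Margin of safety = $79,524,448.00 − $34,259,822.64 = $45,264,625.

$45,264,625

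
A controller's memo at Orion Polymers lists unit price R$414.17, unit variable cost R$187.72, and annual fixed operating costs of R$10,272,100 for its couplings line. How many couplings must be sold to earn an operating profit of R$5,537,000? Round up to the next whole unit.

Contribution margin per unit = R$414.17 − R$187.72 = R$226.45.
Need Q such that Q × R$226.45 − R$10,272,100 = R$5,537,000, i.e. Q = R$15,809,100 / R$226.45 = 69,812.76 → 69,813.

69,813 couplings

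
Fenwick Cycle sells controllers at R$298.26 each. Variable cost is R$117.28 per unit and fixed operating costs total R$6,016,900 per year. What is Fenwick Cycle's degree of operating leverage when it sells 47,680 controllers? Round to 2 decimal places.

Total contribution margin = 47,680 × R$180.98 = R$8,629,126.40.
Subtracting fixed costs: EBIT = R$8,629,126.40 − R$6,016,900 = R$2,612,226.40.
So DOL = total CM / EBIT = R$8,629,126.40 / R$2,612,226.40 = 3.3034.

3.30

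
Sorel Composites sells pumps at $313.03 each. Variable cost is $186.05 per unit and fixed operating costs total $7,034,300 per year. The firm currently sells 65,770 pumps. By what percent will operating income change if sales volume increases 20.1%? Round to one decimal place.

Total contribution margin = 65,770 × $126.98 = $8,351,474.60.
Subtracting fixed costs: EBIT = $8,351,474.60 − $7,034,300 = $1,317,174.60.
So DOL = total CM / EBIT = $8,351,474.60 / $1,317,174.60 = 6.3404.
So EBIT moves 6.3404 × (+20.1%) = +127.4%.

+127.4%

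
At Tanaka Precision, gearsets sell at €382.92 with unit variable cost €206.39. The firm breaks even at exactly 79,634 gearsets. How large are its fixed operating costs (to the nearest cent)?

€14,057,790.02

Unit CM = price − variable cost = €382.92 − €206.39 = €176.53.
Fixed costs = break-even units × CM = 79,634 × €176.53 = €14,057,790.02.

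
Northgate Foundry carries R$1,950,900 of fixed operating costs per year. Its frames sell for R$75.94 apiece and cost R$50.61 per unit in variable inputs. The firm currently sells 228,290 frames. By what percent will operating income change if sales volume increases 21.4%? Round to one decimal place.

+32.3%

At 228,290 units, contribution = 228,290 × R$25.33 = R$5,782,585.70.
Operating income = contribution − fixed costs = R$5,782,585.70 − R$1,950,900 = R$3,831,685.70.
Degree of operating leverage = R$5,782,585.70 / R$3,831,685.70 = 1.5091.
Operating income changes by 1.5091 × +21.4% = +32.3%.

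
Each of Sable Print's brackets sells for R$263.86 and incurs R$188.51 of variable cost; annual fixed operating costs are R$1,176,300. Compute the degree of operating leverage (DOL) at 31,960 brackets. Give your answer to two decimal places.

1.95

Contribution at this volume is 31,960 × R$75.35 = R$2,408,186.00.
EBIT = R$2,408,186.00 − R$1,176,300 = R$1,231,886.00.
Degree of operating leverage = R$2,408,186.00 / R$1,231,886.00 = 1.9549.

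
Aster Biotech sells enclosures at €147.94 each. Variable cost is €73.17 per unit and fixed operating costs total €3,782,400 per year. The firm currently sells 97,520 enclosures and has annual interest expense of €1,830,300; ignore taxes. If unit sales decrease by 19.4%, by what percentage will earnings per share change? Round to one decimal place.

At 97,520 units, contribution = 97,520 × €74.77 = €7,291,570.40.
EBIT = €7,291,570.40 − €3,782,400 = €3,509,170.40.
After interest of €1,830,300.00, pre-tax earnings = €1,678,870.40.
Degree of combined leverage = contribution ÷ (EBIT − I) = €7,291,570.40 ÷ €1,678,870.40 = 4.3431.
EPS therefore changes by 4.3431 × (-19.4%) = -84.3%.

-84.3%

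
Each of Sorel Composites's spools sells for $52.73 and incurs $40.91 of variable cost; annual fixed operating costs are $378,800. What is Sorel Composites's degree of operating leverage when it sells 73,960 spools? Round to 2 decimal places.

At 73,960 units, contribution = 73,960 × $11.82 = $874,207.20.
EBIT = $874,207.20 − $378,800 = $495,407.20.
DOL = contribution ÷ EBIT = $874,207.20 ÷ $495,407.20 = 1.7646.

1.76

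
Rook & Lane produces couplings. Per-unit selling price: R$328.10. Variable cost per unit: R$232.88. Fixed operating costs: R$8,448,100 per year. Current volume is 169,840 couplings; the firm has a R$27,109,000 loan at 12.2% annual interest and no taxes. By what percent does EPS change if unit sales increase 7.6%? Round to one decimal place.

+27.8%

Contribution at this volume is 169,840 × R$95.22 = R$16,172,164.80.
Subtracting fixed costs: EBIT = R$16,172,164.80 − R$8,448,100 = R$7,724,064.80.
After interest of R$3,307,298.00, pre-tax earnings = R$4,416,766.80.
DCL = total CM / (EBIT − I) = R$16,172,164.80 / R$4,416,766.80 = 3.6615.
EPS therefore changes by 3.6615 × (+7.6%) = +27.8%.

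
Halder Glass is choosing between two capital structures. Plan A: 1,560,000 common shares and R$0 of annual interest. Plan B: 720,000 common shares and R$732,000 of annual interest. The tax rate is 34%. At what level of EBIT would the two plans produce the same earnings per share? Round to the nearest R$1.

At indifference, (EBIT − 0)(1 − t)/1,560,000 = (EBIT − 732,000)(1 − t)/720,000.
Cancelling (1 − t) and cross-multiplying: 720,000·(EBIT − 0) = 1,560,000·(EBIT − 732,000).
EBIT × (1,560,000 − 720,000) = 732,000 × 1,560,000 − 0 × 720,000 = 1,141,920,000,000, so EBIT = 1,141,920,000,000 ÷ 840,000 = 1,359,428.57.

R$1,359,429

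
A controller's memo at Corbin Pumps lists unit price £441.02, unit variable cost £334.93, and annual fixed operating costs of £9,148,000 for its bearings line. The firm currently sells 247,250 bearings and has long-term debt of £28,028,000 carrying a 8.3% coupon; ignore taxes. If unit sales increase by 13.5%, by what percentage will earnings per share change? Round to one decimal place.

Contribution at this volume is 247,250 × £106.09 = £26,230,752.50.
Subtracting fixed costs: EBIT = £26,230,752.50 − £9,148,000 = £17,082,752.50.
Interest = £2,326,324.00, so EBIT − I = £14,756,428.50.
Degree of combined leverage = contribution ÷ (EBIT − I) = £26,230,752.50 ÷ £14,756,428.50 = 1.7776.
%ΔEPS = DCL × %ΔSales = 1.7776 × +13.5% = +24.0%.

+24.0%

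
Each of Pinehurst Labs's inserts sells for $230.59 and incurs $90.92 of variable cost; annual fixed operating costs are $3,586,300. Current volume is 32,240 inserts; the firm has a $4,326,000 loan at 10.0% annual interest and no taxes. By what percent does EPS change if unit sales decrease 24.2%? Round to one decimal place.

-225.1%

Contribution at this volume is 32,240 × $139.67 = $4,502,960.80.
EBIT = $4,502,960.80 − $3,586,300 = $916,660.80.
Interest = $432,600.00, so EBIT − I = $484,060.80.
DCL = total CM / (EBIT − I) = $4,502,960.80 / $484,060.80 = 9.3025.
EPS therefore changes by 9.3025 × (-24.2%) = -225.1%.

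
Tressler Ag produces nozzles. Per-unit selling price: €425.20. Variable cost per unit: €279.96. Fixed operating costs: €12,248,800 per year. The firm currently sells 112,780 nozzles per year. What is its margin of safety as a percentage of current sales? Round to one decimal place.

25.2%

Each unit contributes €425.20 − €279.96 = €145.24. Break-even units = €12,248,800 ÷ €145.24 = 84,334.89; break-even revenue = 84,334.89 × €425.20 = €35,859,196.92.
Current sales = 112,780 × €425.20 = €47,954,056.00.
Margin of safety = (€47,954,056.00 − €35,859,196.92) ÷ €47,954,056.00 = 25.2%.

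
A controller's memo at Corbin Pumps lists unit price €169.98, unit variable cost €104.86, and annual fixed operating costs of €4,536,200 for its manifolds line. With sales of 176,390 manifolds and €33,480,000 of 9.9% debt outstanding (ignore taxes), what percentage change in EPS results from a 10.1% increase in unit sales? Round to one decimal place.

Total contribution margin = 176,390 × €65.12 = €11,486,516.80.
EBIT = €11,486,516.80 − €4,536,200 = €6,950,316.80.
After interest of €3,314,520.00, pre-tax earnings = €3,635,796.80.
Degree of combined leverage = contribution ÷ (EBIT − I) = €11,486,516.80 ÷ €3,635,796.80 = 3.1593.
EPS therefore changes by 3.1593 × (+10.1%) = +31.9%.

+31.9%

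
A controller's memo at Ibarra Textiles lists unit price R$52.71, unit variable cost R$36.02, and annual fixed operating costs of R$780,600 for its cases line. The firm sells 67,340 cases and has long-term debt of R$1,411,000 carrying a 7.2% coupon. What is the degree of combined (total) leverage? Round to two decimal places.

4.65

Contribution at this volume is 67,340 × R$16.69 = R$1,123,904.60.
EBIT = R$1,123,904.60 − R$780,600 = R$343,304.60. Interest = R$101,592.00.
DOL = R$1,123,904.60 ÷ R$343,304.60 = 3.2738; DFL = R$343,304.60 ÷ R$241,712.60 = 1.4203.
Combined leverage = 3.2738 × 1.4203 = 4.6498.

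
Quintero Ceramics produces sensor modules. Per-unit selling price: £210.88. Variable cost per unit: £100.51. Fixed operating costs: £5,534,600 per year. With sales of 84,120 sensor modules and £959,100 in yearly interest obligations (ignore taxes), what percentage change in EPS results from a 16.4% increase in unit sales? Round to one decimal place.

Contribution at this volume is 84,120 × £110.37 = £9,284,324.40.
Subtracting fixed costs: EBIT = £9,284,324.40 − £5,534,600 = £3,749,724.40.
Interest = £959,100.00, so EBIT − I = £2,790,624.40.
Degree of combined leverage = contribution ÷ (EBIT − I) = £9,284,324.40 ÷ £2,790,624.40 = 3.3270.
EPS therefore changes by 3.3270 × (+16.4%) = +54.6%.

+54.6%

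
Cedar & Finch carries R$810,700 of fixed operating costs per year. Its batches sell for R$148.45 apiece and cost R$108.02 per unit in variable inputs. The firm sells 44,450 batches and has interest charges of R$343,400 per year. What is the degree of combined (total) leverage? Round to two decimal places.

Total contribution margin = 44,450 × R$40.43 = R$1,797,113.50.
EBIT = R$1,797,113.50 − R$810,700 = R$986,413.50. Interest = R$343,400.00.
DOL = R$1,797,113.50 ÷ R$986,413.50 = 1.8219; DFL = R$986,413.50 ÷ R$643,013.50 = 1.5340.
Combined leverage = 1.8219 × 1.5340 = 2.7948.

2.79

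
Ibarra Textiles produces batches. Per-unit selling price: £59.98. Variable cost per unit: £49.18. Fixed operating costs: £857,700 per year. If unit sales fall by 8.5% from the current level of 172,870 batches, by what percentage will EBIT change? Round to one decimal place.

-15.7%

At 172,870 units, contribution = 172,870 × £10.80 = £1,866,996.00.
Subtracting fixed costs: EBIT = £1,866,996.00 − £857,700 = £1,009,296.00.
So DOL = total CM / EBIT = £1,866,996.00 / £1,009,296.00 = 1.8498.
Operating income changes by 1.8498 × -8.5% = -15.7%.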